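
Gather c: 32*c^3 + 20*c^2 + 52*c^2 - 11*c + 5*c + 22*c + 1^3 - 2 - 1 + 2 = 32*c^3 + 72*c^2 + 16*c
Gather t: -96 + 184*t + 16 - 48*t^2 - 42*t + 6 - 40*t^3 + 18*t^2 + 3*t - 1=-40*t^3 - 30*t^2 + 145*t - 75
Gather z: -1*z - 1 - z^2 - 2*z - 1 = -z^2 - 3*z - 2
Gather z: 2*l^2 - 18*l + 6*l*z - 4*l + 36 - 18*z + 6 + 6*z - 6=2*l^2 - 22*l + z*(6*l - 12) + 36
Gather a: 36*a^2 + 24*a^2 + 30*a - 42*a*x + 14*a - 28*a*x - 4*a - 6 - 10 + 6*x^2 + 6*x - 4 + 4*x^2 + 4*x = 60*a^2 + a*(40 - 70*x) + 10*x^2 + 10*x - 20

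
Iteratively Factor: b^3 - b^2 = (b)*(b^2 - b) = b*(b - 1)*(b)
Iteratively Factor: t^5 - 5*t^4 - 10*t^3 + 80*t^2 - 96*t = (t - 3)*(t^4 - 2*t^3 - 16*t^2 + 32*t) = (t - 3)*(t - 2)*(t^3 - 16*t) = t*(t - 3)*(t - 2)*(t^2 - 16) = t*(t - 4)*(t - 3)*(t - 2)*(t + 4)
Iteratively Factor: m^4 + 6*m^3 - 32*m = (m)*(m^3 + 6*m^2 - 32) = m*(m + 4)*(m^2 + 2*m - 8) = m*(m - 2)*(m + 4)*(m + 4)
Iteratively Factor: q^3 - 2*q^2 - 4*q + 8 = (q - 2)*(q^2 - 4) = (q - 2)^2*(q + 2)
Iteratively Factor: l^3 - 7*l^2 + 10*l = (l - 2)*(l^2 - 5*l) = l*(l - 2)*(l - 5)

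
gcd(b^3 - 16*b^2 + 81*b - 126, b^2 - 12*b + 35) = b - 7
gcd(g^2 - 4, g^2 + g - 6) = g - 2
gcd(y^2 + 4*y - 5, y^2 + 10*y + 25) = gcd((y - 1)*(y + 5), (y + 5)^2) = y + 5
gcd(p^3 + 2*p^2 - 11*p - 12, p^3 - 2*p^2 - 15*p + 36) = p^2 + p - 12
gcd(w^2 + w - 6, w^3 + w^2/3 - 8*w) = w + 3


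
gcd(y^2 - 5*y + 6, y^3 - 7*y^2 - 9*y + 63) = y - 3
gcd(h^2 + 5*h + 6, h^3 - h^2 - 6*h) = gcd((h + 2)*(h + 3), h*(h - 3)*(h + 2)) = h + 2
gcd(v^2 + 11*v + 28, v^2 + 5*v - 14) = v + 7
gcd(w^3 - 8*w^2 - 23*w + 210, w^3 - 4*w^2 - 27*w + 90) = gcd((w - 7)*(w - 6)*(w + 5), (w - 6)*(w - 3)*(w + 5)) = w^2 - w - 30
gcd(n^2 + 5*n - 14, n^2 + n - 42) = n + 7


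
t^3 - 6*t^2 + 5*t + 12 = (t - 4)*(t - 3)*(t + 1)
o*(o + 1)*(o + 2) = o^3 + 3*o^2 + 2*o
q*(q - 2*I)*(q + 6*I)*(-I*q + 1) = -I*q^4 + 5*q^3 - 8*I*q^2 + 12*q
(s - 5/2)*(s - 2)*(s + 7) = s^3 + 5*s^2/2 - 53*s/2 + 35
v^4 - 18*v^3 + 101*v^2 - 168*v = v*(v - 8)*(v - 7)*(v - 3)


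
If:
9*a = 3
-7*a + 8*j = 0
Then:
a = 1/3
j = 7/24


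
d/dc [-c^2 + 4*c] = 4 - 2*c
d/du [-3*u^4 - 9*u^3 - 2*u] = -12*u^3 - 27*u^2 - 2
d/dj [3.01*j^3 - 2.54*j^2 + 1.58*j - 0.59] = 9.03*j^2 - 5.08*j + 1.58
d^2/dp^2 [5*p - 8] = 0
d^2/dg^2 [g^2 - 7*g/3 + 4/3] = 2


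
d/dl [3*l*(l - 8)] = 6*l - 24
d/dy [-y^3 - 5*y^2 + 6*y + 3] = -3*y^2 - 10*y + 6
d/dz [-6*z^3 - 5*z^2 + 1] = 2*z*(-9*z - 5)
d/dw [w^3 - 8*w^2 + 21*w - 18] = 3*w^2 - 16*w + 21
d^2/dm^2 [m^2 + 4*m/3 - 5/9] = 2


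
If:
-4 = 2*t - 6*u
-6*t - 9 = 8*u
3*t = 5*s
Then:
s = -129/130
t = -43/26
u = 3/26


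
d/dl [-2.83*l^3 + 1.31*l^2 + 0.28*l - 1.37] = -8.49*l^2 + 2.62*l + 0.28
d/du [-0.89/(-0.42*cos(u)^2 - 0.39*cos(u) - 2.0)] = (0.7476*cos(u) + 0.3471)*sin(u)/(0.42*cos(u)^2 + 0.39*cos(u) + 2.0)^2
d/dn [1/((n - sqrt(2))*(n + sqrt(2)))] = -2*n/(n^4 - 4*n^2 + 4)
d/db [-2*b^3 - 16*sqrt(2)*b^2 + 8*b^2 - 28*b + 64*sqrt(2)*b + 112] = -6*b^2 - 32*sqrt(2)*b + 16*b - 28 + 64*sqrt(2)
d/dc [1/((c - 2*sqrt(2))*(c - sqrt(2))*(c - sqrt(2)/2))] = 2*(-3*c^2 + 7*sqrt(2)*c - 7)/(2*c^6 - 14*sqrt(2)*c^5 + 77*c^4 - 106*sqrt(2)*c^3 + 154*c^2 - 56*sqrt(2)*c + 16)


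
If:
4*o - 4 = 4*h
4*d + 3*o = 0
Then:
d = -3*o/4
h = o - 1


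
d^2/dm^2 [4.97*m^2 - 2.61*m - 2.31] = 9.94000000000000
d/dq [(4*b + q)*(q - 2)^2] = (q - 2)*(8*b + 3*q - 2)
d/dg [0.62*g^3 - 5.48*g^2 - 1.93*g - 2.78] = 1.86*g^2 - 10.96*g - 1.93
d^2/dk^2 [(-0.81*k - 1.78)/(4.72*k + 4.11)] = (-7.105427357601e-15*k - 47.8844)/(4.72*k + 4.11)^3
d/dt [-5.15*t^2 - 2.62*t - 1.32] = -10.3*t - 2.62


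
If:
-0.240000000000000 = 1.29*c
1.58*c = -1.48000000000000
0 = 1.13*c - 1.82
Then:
No Solution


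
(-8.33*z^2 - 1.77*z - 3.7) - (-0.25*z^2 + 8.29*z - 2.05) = -8.08*z^2 - 10.06*z - 1.65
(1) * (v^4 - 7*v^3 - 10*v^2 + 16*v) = v^4 - 7*v^3 - 10*v^2 + 16*v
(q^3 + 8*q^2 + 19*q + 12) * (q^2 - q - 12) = q^5 + 7*q^4 - q^3 - 103*q^2 - 240*q - 144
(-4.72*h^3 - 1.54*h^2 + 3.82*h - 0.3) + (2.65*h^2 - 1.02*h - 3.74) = -4.72*h^3 + 1.11*h^2 + 2.8*h - 4.04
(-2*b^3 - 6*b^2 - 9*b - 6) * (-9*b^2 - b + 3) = 18*b^5 + 56*b^4 + 81*b^3 + 45*b^2 - 21*b - 18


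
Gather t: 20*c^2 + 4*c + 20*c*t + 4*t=20*c^2 + 4*c + t*(20*c + 4)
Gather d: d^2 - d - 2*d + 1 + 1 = d^2 - 3*d + 2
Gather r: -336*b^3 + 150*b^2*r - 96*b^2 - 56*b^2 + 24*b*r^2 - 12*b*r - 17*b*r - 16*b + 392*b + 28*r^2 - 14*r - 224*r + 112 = -336*b^3 - 152*b^2 + 376*b + r^2*(24*b + 28) + r*(150*b^2 - 29*b - 238) + 112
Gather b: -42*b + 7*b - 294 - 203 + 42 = -35*b - 455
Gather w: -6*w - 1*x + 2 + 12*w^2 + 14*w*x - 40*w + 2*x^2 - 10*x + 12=12*w^2 + w*(14*x - 46) + 2*x^2 - 11*x + 14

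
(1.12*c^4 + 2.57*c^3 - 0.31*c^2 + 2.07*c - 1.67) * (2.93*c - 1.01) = 3.2816*c^5 + 6.3989*c^4 - 3.504*c^3 + 6.3782*c^2 - 6.9838*c + 1.6867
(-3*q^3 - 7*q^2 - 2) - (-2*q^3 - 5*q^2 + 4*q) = -q^3 - 2*q^2 - 4*q - 2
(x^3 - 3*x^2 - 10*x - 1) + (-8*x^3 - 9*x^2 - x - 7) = -7*x^3 - 12*x^2 - 11*x - 8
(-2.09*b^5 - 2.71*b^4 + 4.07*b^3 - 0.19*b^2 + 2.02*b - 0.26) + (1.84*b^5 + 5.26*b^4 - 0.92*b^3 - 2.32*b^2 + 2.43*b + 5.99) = -0.25*b^5 + 2.55*b^4 + 3.15*b^3 - 2.51*b^2 + 4.45*b + 5.73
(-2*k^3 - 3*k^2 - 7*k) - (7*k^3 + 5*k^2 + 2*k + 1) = -9*k^3 - 8*k^2 - 9*k - 1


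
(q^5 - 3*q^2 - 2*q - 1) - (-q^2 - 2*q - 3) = q^5 - 2*q^2 + 2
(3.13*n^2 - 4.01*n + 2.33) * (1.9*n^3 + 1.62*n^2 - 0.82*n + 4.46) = 5.947*n^5 - 2.5484*n^4 - 4.6358*n^3 + 21.0226*n^2 - 19.7952*n + 10.3918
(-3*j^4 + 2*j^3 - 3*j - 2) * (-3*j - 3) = 9*j^5 + 3*j^4 - 6*j^3 + 9*j^2 + 15*j + 6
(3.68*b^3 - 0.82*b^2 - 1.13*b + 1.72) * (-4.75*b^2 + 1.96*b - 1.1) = -17.48*b^5 + 11.1078*b^4 - 0.287700000000001*b^3 - 9.4828*b^2 + 4.6142*b - 1.892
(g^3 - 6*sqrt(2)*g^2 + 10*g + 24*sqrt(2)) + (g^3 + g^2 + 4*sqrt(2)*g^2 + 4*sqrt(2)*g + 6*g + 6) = 2*g^3 - 2*sqrt(2)*g^2 + g^2 + 4*sqrt(2)*g + 16*g + 6 + 24*sqrt(2)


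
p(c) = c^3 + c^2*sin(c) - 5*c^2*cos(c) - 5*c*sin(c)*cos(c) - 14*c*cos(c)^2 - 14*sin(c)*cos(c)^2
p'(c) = 5*c^2*sin(c) + c^2*cos(c) + 3*c^2 + 5*c*sin(c)^2 + 28*c*sin(c)*cos(c) + 2*c*sin(c) - 5*c*cos(c)^2 - 10*c*cos(c) + 28*sin(c)^2*cos(c) - 5*sin(c)*cos(c) - 14*cos(c)^3 - 14*cos(c)^2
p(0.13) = -3.74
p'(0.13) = -28.93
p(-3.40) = 56.48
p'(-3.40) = 41.00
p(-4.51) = -53.81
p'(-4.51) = 137.92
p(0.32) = -8.90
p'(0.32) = -24.33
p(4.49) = 85.86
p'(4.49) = -1.31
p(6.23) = -38.63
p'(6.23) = 14.22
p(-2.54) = 42.04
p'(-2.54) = -62.30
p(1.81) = 12.89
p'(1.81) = 23.43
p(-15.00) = -2503.16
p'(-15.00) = -531.27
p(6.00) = -32.68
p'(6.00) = -60.94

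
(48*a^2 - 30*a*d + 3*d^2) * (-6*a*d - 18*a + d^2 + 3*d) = -288*a^3*d - 864*a^3 + 228*a^2*d^2 + 684*a^2*d - 48*a*d^3 - 144*a*d^2 + 3*d^4 + 9*d^3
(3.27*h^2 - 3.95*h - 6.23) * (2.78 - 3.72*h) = -12.1644*h^3 + 23.7846*h^2 + 12.1946*h - 17.3194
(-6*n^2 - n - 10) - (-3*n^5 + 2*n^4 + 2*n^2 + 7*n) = 3*n^5 - 2*n^4 - 8*n^2 - 8*n - 10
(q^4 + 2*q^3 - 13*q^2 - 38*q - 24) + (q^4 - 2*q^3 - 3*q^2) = 2*q^4 - 16*q^2 - 38*q - 24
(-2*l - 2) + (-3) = -2*l - 5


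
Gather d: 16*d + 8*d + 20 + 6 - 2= 24*d + 24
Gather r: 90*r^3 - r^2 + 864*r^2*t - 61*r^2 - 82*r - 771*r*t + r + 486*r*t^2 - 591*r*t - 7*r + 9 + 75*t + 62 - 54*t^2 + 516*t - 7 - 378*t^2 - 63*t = 90*r^3 + r^2*(864*t - 62) + r*(486*t^2 - 1362*t - 88) - 432*t^2 + 528*t + 64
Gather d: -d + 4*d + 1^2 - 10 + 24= 3*d + 15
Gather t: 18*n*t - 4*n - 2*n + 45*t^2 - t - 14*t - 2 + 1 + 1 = -6*n + 45*t^2 + t*(18*n - 15)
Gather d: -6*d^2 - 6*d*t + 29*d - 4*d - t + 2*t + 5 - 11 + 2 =-6*d^2 + d*(25 - 6*t) + t - 4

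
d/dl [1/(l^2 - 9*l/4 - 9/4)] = 4*(9 - 8*l)/(-4*l^2 + 9*l + 9)^2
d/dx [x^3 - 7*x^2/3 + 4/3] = x*(9*x - 14)/3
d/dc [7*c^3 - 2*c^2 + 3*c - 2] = 21*c^2 - 4*c + 3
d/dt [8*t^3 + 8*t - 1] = 24*t^2 + 8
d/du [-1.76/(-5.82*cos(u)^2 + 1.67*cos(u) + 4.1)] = (20.4864*cos(u) - 2.9392)*sin(u)/(-5.82*cos(u)^2 + 1.67*cos(u) + 4.1)^2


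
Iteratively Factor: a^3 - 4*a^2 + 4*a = (a - 2)*(a^2 - 2*a) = a*(a - 2)*(a - 2)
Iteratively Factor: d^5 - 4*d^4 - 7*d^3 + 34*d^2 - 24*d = (d + 3)*(d^4 - 7*d^3 + 14*d^2 - 8*d) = (d - 2)*(d + 3)*(d^3 - 5*d^2 + 4*d) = (d - 4)*(d - 2)*(d + 3)*(d^2 - d) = (d - 4)*(d - 2)*(d - 1)*(d + 3)*(d)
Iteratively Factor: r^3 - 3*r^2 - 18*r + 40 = (r - 2)*(r^2 - r - 20) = (r - 5)*(r - 2)*(r + 4)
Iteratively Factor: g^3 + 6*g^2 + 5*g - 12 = (g - 1)*(g^2 + 7*g + 12) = (g - 1)*(g + 4)*(g + 3)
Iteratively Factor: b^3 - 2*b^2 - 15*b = (b)*(b^2 - 2*b - 15) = b*(b - 5)*(b + 3)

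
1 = 1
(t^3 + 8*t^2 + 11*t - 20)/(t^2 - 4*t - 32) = (t^2 + 4*t - 5)/(t - 8)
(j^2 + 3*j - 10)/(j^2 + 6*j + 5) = (j - 2)/(j + 1)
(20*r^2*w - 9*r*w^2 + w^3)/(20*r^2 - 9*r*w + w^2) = w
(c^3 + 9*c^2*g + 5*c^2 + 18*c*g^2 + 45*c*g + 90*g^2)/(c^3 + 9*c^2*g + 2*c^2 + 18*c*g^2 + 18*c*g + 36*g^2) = (c + 5)/(c + 2)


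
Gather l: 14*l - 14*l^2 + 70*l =-14*l^2 + 84*l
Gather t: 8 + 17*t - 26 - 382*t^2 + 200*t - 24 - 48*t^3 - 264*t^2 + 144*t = -48*t^3 - 646*t^2 + 361*t - 42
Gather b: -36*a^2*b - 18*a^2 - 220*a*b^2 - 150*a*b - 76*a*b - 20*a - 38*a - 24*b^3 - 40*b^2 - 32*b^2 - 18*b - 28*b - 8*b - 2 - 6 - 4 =-18*a^2 - 58*a - 24*b^3 + b^2*(-220*a - 72) + b*(-36*a^2 - 226*a - 54) - 12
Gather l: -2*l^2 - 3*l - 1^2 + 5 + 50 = -2*l^2 - 3*l + 54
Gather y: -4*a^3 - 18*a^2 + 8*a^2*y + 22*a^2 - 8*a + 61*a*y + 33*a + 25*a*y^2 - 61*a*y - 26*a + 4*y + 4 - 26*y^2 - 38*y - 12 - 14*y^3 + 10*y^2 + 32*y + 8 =-4*a^3 + 4*a^2 - a - 14*y^3 + y^2*(25*a - 16) + y*(8*a^2 - 2)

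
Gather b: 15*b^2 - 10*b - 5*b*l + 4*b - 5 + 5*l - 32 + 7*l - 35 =15*b^2 + b*(-5*l - 6) + 12*l - 72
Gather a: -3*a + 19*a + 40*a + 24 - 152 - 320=56*a - 448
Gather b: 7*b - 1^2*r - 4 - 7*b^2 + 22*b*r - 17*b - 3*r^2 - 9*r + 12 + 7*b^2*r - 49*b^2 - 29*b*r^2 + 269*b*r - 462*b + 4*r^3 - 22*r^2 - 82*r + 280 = b^2*(7*r - 56) + b*(-29*r^2 + 291*r - 472) + 4*r^3 - 25*r^2 - 92*r + 288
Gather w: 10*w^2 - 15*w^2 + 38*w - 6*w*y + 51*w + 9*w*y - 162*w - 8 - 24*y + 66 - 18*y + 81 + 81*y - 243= -5*w^2 + w*(3*y - 73) + 39*y - 104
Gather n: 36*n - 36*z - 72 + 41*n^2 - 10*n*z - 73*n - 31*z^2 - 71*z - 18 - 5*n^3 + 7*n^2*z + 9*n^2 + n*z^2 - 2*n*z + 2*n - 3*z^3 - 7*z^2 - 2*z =-5*n^3 + n^2*(7*z + 50) + n*(z^2 - 12*z - 35) - 3*z^3 - 38*z^2 - 109*z - 90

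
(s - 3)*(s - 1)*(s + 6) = s^3 + 2*s^2 - 21*s + 18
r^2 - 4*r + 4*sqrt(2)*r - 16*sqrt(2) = (r - 4)*(r + 4*sqrt(2))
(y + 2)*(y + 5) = y^2 + 7*y + 10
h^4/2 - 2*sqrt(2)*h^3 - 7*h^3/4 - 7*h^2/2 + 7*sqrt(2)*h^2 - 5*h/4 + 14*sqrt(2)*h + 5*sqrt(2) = (h/2 + 1/2)*(h - 5)*(h + 1/2)*(h - 4*sqrt(2))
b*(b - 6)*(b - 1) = b^3 - 7*b^2 + 6*b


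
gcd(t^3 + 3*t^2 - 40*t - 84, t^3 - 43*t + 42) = t^2 + t - 42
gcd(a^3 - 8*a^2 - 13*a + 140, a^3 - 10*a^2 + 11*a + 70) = a^2 - 12*a + 35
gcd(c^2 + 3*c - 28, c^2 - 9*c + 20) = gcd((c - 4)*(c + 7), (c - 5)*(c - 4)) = c - 4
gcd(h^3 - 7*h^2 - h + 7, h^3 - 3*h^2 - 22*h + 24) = h - 1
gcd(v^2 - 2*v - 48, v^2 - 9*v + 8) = v - 8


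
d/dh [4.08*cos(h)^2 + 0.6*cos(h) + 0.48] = -(8.16*cos(h) + 0.6)*sin(h)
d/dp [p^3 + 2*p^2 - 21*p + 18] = 3*p^2 + 4*p - 21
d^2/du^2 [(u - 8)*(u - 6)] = 2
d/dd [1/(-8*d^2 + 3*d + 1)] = (16*d - 3)/(-8*d^2 + 3*d + 1)^2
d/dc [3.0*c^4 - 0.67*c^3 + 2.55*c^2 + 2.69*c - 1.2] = 12.0*c^3 - 2.01*c^2 + 5.1*c + 2.69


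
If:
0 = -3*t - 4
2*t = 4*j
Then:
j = -2/3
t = -4/3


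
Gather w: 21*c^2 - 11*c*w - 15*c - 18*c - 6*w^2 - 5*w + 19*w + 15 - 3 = 21*c^2 - 33*c - 6*w^2 + w*(14 - 11*c) + 12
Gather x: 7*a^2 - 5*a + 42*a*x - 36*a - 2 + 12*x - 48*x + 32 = 7*a^2 - 41*a + x*(42*a - 36) + 30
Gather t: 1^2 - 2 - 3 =-4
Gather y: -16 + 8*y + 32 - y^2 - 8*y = 16 - y^2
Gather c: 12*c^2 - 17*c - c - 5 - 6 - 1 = 12*c^2 - 18*c - 12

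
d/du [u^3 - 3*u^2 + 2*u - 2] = 3*u^2 - 6*u + 2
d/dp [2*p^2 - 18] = 4*p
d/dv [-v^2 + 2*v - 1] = 2 - 2*v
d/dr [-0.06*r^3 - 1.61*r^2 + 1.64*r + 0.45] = -0.18*r^2 - 3.22*r + 1.64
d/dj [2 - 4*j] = -4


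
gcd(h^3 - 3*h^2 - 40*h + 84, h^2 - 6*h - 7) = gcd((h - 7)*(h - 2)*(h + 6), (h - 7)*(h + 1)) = h - 7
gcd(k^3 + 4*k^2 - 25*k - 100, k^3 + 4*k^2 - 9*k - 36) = k + 4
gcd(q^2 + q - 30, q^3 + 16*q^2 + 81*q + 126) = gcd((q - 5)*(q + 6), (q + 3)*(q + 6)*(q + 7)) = q + 6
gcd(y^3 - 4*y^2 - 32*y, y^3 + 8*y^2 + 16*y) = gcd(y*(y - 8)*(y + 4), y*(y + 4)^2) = y^2 + 4*y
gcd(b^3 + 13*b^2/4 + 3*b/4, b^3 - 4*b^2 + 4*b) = b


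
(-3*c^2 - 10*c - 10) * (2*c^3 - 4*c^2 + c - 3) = -6*c^5 - 8*c^4 + 17*c^3 + 39*c^2 + 20*c + 30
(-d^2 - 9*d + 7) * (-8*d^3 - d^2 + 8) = 8*d^5 + 73*d^4 - 47*d^3 - 15*d^2 - 72*d + 56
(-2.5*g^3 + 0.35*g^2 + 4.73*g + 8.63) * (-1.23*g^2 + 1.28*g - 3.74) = 3.075*g^5 - 3.6305*g^4 + 3.9801*g^3 - 5.8695*g^2 - 6.6438*g - 32.2762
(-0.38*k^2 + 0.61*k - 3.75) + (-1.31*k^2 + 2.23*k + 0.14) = -1.69*k^2 + 2.84*k - 3.61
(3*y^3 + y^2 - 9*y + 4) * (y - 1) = 3*y^4 - 2*y^3 - 10*y^2 + 13*y - 4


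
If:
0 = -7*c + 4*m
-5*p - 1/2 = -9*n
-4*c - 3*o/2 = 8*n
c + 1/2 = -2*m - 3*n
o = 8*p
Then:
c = -46/303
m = -161/606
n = 37/606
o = 8/101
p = 1/101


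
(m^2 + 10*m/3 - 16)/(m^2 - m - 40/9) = 3*(m + 6)/(3*m + 5)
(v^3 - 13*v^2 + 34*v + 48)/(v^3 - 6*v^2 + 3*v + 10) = (v^2 - 14*v + 48)/(v^2 - 7*v + 10)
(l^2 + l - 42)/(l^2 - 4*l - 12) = (l + 7)/(l + 2)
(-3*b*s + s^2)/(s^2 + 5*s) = (-3*b + s)/(s + 5)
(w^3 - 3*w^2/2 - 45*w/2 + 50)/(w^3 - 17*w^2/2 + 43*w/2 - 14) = (2*w^2 + 5*w - 25)/(2*w^2 - 9*w + 7)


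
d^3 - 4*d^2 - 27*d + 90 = (d - 6)*(d - 3)*(d + 5)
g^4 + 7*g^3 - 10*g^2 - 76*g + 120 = (g - 2)^2*(g + 5)*(g + 6)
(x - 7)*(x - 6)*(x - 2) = x^3 - 15*x^2 + 68*x - 84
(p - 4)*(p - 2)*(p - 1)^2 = p^4 - 8*p^3 + 21*p^2 - 22*p + 8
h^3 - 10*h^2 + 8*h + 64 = (h - 8)*(h - 4)*(h + 2)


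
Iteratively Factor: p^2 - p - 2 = (p - 2)*(p + 1)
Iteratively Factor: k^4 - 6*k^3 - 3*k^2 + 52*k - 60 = (k - 5)*(k^3 - k^2 - 8*k + 12) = (k - 5)*(k - 2)*(k^2 + k - 6) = (k - 5)*(k - 2)^2*(k + 3)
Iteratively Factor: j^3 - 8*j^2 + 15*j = (j)*(j^2 - 8*j + 15) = j*(j - 5)*(j - 3)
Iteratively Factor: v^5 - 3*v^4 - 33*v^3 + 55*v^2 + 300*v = (v - 5)*(v^4 + 2*v^3 - 23*v^2 - 60*v) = (v - 5)^2*(v^3 + 7*v^2 + 12*v) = (v - 5)^2*(v + 3)*(v^2 + 4*v) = (v - 5)^2*(v + 3)*(v + 4)*(v)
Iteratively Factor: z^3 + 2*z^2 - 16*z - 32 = (z + 4)*(z^2 - 2*z - 8) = (z - 4)*(z + 4)*(z + 2)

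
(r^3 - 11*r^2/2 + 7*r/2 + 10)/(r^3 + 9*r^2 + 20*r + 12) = (r^2 - 13*r/2 + 10)/(r^2 + 8*r + 12)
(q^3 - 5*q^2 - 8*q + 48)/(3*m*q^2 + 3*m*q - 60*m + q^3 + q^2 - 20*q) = (q^2 - q - 12)/(3*m*q + 15*m + q^2 + 5*q)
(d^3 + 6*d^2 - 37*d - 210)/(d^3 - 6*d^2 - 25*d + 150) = (d + 7)/(d - 5)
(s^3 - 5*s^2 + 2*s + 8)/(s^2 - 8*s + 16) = (s^2 - s - 2)/(s - 4)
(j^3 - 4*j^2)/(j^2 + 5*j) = j*(j - 4)/(j + 5)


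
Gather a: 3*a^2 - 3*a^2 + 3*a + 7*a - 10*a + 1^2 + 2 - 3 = 0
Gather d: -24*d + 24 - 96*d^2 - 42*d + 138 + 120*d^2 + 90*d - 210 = 24*d^2 + 24*d - 48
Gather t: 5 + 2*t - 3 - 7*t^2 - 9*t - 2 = -7*t^2 - 7*t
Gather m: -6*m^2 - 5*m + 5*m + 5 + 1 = 6 - 6*m^2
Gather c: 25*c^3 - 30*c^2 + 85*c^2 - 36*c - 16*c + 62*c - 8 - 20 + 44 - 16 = 25*c^3 + 55*c^2 + 10*c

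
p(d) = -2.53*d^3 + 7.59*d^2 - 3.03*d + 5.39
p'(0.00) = -3.03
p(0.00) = 5.39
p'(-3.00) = -116.88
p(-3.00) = 151.10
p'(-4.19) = -199.88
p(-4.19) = 337.44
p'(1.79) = -0.18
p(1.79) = 9.78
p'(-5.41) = -307.30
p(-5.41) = 644.53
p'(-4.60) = -233.46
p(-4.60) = 426.19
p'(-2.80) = -105.04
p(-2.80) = 128.92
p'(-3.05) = -119.93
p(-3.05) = 157.02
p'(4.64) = -96.00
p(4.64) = -98.00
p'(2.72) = -17.89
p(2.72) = 2.39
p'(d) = -7.59*d^2 + 15.18*d - 3.03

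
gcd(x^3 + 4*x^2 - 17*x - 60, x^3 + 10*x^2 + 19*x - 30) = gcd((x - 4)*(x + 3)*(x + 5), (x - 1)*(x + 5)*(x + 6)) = x + 5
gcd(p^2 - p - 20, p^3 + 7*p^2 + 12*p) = p + 4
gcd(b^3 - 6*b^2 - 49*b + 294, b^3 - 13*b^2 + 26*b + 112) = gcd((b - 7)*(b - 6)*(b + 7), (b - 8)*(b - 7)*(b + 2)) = b - 7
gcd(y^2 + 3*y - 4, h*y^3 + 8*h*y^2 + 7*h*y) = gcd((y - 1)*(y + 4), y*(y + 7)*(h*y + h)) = 1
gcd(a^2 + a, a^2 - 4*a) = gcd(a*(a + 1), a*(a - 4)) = a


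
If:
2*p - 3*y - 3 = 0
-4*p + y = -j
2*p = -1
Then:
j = -2/3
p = -1/2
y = -4/3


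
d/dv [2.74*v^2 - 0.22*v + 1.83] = 5.48*v - 0.22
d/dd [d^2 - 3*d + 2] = 2*d - 3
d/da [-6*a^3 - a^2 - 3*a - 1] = -18*a^2 - 2*a - 3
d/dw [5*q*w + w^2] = 5*q + 2*w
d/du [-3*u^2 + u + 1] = 1 - 6*u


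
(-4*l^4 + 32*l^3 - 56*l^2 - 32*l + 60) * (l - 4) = -4*l^5 + 48*l^4 - 184*l^3 + 192*l^2 + 188*l - 240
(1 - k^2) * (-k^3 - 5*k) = k^5 + 4*k^3 - 5*k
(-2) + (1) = -1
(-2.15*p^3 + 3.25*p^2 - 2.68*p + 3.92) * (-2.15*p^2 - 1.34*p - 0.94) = 4.6225*p^5 - 4.1065*p^4 + 3.428*p^3 - 7.8918*p^2 - 2.7336*p - 3.6848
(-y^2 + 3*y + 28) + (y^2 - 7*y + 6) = 34 - 4*y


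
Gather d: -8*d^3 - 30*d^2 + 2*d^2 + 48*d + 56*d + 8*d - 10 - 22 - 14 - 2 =-8*d^3 - 28*d^2 + 112*d - 48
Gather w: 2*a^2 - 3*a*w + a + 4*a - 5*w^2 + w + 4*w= 2*a^2 + 5*a - 5*w^2 + w*(5 - 3*a)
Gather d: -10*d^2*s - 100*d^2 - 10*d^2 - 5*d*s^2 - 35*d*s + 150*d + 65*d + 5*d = d^2*(-10*s - 110) + d*(-5*s^2 - 35*s + 220)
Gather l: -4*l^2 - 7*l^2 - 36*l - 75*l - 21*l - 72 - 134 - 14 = -11*l^2 - 132*l - 220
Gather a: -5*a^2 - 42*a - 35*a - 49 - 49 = -5*a^2 - 77*a - 98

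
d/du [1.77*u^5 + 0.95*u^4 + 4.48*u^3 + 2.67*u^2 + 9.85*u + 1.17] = 8.85*u^4 + 3.8*u^3 + 13.44*u^2 + 5.34*u + 9.85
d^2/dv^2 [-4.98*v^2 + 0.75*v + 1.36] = -9.96000000000000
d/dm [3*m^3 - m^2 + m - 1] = 9*m^2 - 2*m + 1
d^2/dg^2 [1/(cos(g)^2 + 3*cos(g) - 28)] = (-4*sin(g)^4 + 123*sin(g)^2 - 291*cos(g)/4 - 9*cos(3*g)/4 - 45)/((cos(g) - 4)^3*(cos(g) + 7)^3)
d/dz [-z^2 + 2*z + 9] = 2 - 2*z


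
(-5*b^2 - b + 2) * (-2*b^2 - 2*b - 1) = 10*b^4 + 12*b^3 + 3*b^2 - 3*b - 2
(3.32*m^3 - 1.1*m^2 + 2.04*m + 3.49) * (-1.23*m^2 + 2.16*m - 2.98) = -4.0836*m^5 + 8.5242*m^4 - 14.7788*m^3 + 3.3917*m^2 + 1.4592*m - 10.4002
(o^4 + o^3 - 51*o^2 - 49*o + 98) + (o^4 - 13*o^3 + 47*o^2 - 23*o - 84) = 2*o^4 - 12*o^3 - 4*o^2 - 72*o + 14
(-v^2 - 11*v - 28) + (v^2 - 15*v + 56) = 28 - 26*v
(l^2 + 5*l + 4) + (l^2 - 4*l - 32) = 2*l^2 + l - 28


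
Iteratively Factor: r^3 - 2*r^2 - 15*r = (r - 5)*(r^2 + 3*r) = (r - 5)*(r + 3)*(r)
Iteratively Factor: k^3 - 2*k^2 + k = (k)*(k^2 - 2*k + 1) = k*(k - 1)*(k - 1)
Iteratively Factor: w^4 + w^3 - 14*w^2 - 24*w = (w)*(w^3 + w^2 - 14*w - 24) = w*(w + 3)*(w^2 - 2*w - 8) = w*(w - 4)*(w + 3)*(w + 2)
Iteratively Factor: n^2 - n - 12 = (n - 4)*(n + 3)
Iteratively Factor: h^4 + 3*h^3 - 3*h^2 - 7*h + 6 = (h - 1)*(h^3 + 4*h^2 + h - 6) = (h - 1)*(h + 2)*(h^2 + 2*h - 3) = (h - 1)*(h + 2)*(h + 3)*(h - 1)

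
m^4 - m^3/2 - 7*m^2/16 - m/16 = m*(m - 1)*(m + 1/4)^2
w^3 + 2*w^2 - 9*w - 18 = (w - 3)*(w + 2)*(w + 3)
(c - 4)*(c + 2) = c^2 - 2*c - 8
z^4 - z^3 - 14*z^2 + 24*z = z*(z - 3)*(z - 2)*(z + 4)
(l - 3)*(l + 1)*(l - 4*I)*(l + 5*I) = l^4 - 2*l^3 + I*l^3 + 17*l^2 - 2*I*l^2 - 40*l - 3*I*l - 60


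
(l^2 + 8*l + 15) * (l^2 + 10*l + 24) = l^4 + 18*l^3 + 119*l^2 + 342*l + 360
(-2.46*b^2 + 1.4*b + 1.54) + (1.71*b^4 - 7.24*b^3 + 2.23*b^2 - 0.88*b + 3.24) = 1.71*b^4 - 7.24*b^3 - 0.23*b^2 + 0.52*b + 4.78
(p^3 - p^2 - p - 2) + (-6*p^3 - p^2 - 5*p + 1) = -5*p^3 - 2*p^2 - 6*p - 1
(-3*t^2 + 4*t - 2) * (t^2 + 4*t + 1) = -3*t^4 - 8*t^3 + 11*t^2 - 4*t - 2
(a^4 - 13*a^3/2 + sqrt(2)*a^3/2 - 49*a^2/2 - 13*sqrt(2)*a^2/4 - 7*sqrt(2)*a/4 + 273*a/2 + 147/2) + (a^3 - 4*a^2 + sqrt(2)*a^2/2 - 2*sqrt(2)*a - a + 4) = a^4 - 11*a^3/2 + sqrt(2)*a^3/2 - 57*a^2/2 - 11*sqrt(2)*a^2/4 - 15*sqrt(2)*a/4 + 271*a/2 + 155/2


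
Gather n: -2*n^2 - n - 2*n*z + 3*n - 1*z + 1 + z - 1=-2*n^2 + n*(2 - 2*z)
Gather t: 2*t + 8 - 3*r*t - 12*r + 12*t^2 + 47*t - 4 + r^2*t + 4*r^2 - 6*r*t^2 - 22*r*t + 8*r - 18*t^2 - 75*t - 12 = 4*r^2 - 4*r + t^2*(-6*r - 6) + t*(r^2 - 25*r - 26) - 8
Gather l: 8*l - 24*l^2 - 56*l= -24*l^2 - 48*l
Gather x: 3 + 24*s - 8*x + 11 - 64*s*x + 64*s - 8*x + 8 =88*s + x*(-64*s - 16) + 22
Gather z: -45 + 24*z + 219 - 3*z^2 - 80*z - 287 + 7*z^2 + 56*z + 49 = 4*z^2 - 64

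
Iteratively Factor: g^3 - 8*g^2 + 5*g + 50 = (g - 5)*(g^2 - 3*g - 10) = (g - 5)^2*(g + 2)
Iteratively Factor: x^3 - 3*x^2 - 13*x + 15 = (x - 5)*(x^2 + 2*x - 3) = (x - 5)*(x - 1)*(x + 3)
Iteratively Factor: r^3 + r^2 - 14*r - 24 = (r + 2)*(r^2 - r - 12) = (r - 4)*(r + 2)*(r + 3)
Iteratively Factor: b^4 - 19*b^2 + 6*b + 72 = (b + 4)*(b^3 - 4*b^2 - 3*b + 18) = (b + 2)*(b + 4)*(b^2 - 6*b + 9) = (b - 3)*(b + 2)*(b + 4)*(b - 3)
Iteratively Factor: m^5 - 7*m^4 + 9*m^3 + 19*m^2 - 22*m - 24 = (m + 1)*(m^4 - 8*m^3 + 17*m^2 + 2*m - 24) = (m - 2)*(m + 1)*(m^3 - 6*m^2 + 5*m + 12) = (m - 2)*(m + 1)^2*(m^2 - 7*m + 12) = (m - 3)*(m - 2)*(m + 1)^2*(m - 4)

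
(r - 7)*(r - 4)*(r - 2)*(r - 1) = r^4 - 14*r^3 + 63*r^2 - 106*r + 56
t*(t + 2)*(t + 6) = t^3 + 8*t^2 + 12*t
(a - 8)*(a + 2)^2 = a^3 - 4*a^2 - 28*a - 32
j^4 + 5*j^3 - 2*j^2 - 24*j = j*(j - 2)*(j + 3)*(j + 4)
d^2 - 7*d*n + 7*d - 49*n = (d + 7)*(d - 7*n)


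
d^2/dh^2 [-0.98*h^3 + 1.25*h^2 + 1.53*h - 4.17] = 2.5 - 5.88*h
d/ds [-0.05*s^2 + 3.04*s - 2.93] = 3.04 - 0.1*s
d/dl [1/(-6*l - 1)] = 6/(6*l + 1)^2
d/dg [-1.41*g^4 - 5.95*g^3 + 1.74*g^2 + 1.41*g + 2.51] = -5.64*g^3 - 17.85*g^2 + 3.48*g + 1.41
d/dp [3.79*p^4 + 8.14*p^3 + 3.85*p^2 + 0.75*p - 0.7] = 15.16*p^3 + 24.42*p^2 + 7.7*p + 0.75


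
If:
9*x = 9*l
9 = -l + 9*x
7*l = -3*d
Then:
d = -21/8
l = 9/8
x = 9/8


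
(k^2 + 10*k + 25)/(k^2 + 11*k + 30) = (k + 5)/(k + 6)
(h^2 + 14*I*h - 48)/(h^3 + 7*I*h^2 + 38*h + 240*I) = (h + 6*I)/(h^2 - I*h + 30)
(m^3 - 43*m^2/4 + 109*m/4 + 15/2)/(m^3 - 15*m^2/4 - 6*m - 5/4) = (m - 6)/(m + 1)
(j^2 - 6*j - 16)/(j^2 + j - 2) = (j - 8)/(j - 1)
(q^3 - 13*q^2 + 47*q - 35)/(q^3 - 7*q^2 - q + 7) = (q - 5)/(q + 1)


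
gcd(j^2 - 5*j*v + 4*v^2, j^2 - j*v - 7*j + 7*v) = -j + v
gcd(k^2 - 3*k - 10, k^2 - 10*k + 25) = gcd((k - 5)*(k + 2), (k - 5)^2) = k - 5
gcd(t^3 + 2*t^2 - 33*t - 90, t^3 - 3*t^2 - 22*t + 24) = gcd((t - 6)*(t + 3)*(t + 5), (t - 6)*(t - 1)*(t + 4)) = t - 6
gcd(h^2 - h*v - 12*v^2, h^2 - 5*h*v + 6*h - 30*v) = 1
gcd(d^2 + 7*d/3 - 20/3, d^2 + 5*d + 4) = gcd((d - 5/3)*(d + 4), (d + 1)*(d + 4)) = d + 4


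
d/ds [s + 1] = 1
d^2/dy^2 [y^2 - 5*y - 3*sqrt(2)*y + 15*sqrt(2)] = 2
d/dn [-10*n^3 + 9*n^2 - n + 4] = -30*n^2 + 18*n - 1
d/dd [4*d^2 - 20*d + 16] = 8*d - 20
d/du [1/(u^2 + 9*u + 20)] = (-2*u - 9)/(u^2 + 9*u + 20)^2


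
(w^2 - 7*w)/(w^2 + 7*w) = (w - 7)/(w + 7)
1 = 1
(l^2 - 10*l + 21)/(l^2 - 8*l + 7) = (l - 3)/(l - 1)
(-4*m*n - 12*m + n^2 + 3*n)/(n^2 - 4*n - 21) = (-4*m + n)/(n - 7)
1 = 1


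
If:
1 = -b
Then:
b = -1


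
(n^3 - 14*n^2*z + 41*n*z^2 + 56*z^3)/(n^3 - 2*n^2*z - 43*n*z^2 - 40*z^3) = (n - 7*z)/(n + 5*z)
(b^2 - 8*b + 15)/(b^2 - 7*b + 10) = (b - 3)/(b - 2)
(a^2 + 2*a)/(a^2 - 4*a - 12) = a/(a - 6)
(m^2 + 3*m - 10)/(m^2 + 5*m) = (m - 2)/m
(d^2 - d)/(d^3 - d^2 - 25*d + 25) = d/(d^2 - 25)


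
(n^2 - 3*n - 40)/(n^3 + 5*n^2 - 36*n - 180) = (n - 8)/(n^2 - 36)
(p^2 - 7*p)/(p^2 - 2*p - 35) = p/(p + 5)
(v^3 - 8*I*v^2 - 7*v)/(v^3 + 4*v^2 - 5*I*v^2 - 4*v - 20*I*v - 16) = v*(v - 7*I)/(v^2 + 4*v*(1 - I) - 16*I)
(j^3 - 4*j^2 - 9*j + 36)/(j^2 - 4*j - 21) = (j^2 - 7*j + 12)/(j - 7)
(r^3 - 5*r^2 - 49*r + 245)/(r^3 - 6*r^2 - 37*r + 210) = (r + 7)/(r + 6)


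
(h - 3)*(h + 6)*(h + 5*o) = h^3 + 5*h^2*o + 3*h^2 + 15*h*o - 18*h - 90*o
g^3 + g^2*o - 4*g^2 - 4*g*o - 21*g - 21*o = (g - 7)*(g + 3)*(g + o)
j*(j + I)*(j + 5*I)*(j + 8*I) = j^4 + 14*I*j^3 - 53*j^2 - 40*I*j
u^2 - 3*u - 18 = (u - 6)*(u + 3)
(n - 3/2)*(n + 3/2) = n^2 - 9/4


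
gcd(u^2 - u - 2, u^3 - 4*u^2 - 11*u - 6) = u + 1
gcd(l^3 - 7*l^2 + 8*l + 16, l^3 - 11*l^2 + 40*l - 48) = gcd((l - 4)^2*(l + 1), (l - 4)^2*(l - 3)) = l^2 - 8*l + 16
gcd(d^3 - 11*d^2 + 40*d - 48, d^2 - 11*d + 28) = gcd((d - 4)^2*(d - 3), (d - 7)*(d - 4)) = d - 4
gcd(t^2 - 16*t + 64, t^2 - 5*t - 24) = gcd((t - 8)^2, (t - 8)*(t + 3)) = t - 8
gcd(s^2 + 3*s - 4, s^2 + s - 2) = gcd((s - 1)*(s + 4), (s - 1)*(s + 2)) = s - 1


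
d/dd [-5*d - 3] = -5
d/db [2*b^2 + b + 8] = 4*b + 1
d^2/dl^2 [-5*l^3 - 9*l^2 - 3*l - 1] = -30*l - 18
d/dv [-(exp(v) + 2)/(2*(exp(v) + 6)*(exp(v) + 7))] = (exp(2*v) + 4*exp(v) - 16)*exp(v)/(2*(exp(4*v) + 26*exp(3*v) + 253*exp(2*v) + 1092*exp(v) + 1764))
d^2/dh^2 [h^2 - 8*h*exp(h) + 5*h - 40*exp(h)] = -8*h*exp(h) - 56*exp(h) + 2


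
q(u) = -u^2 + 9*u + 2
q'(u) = 9 - 2*u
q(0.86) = 9.00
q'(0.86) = 7.28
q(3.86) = 21.84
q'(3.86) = 1.28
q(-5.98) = -87.58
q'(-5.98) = 20.96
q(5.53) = 21.19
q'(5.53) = -2.06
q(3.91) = 21.90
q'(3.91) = 1.18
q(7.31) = 14.35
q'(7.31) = -5.62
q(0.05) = 2.45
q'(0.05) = 8.90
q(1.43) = 12.83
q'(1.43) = 6.14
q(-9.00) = -160.00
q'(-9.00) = 27.00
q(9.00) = 2.00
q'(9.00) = -9.00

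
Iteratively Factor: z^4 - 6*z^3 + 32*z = (z)*(z^3 - 6*z^2 + 32) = z*(z - 4)*(z^2 - 2*z - 8) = z*(z - 4)^2*(z + 2)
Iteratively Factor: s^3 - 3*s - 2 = (s + 1)*(s^2 - s - 2) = (s + 1)^2*(s - 2)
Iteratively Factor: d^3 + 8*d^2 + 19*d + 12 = (d + 4)*(d^2 + 4*d + 3) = (d + 1)*(d + 4)*(d + 3)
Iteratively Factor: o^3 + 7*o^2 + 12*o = (o + 3)*(o^2 + 4*o) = o*(o + 3)*(o + 4)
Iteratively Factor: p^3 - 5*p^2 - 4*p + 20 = (p - 2)*(p^2 - 3*p - 10) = (p - 5)*(p - 2)*(p + 2)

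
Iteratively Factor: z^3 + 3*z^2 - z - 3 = (z + 1)*(z^2 + 2*z - 3) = (z - 1)*(z + 1)*(z + 3)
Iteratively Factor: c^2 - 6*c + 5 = (c - 5)*(c - 1)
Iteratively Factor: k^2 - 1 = (k - 1)*(k + 1)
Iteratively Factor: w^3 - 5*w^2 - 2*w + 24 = (w + 2)*(w^2 - 7*w + 12) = (w - 4)*(w + 2)*(w - 3)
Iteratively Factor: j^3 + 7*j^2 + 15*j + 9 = (j + 3)*(j^2 + 4*j + 3) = (j + 3)^2*(j + 1)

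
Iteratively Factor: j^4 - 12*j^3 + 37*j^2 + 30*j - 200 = (j - 5)*(j^3 - 7*j^2 + 2*j + 40) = (j - 5)^2*(j^2 - 2*j - 8) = (j - 5)^2*(j + 2)*(j - 4)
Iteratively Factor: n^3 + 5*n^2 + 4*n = (n + 1)*(n^2 + 4*n) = (n + 1)*(n + 4)*(n)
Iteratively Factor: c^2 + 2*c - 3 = (c - 1)*(c + 3)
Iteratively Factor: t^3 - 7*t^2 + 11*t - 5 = (t - 5)*(t^2 - 2*t + 1) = (t - 5)*(t - 1)*(t - 1)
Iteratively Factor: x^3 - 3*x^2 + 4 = (x - 2)*(x^2 - x - 2) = (x - 2)*(x + 1)*(x - 2)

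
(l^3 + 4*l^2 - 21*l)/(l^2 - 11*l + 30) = l*(l^2 + 4*l - 21)/(l^2 - 11*l + 30)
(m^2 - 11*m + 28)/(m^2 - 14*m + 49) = (m - 4)/(m - 7)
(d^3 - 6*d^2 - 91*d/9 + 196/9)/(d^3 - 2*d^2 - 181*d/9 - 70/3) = (3*d^2 - 25*d + 28)/(3*d^2 - 13*d - 30)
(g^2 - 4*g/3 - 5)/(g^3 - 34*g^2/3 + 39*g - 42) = (3*g + 5)/(3*g^2 - 25*g + 42)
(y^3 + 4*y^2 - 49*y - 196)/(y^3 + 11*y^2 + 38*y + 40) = (y^2 - 49)/(y^2 + 7*y + 10)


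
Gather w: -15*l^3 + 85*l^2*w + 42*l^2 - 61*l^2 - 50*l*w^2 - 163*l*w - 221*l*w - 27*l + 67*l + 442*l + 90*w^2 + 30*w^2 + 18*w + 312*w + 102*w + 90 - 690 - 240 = -15*l^3 - 19*l^2 + 482*l + w^2*(120 - 50*l) + w*(85*l^2 - 384*l + 432) - 840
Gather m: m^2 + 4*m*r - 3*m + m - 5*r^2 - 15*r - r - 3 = m^2 + m*(4*r - 2) - 5*r^2 - 16*r - 3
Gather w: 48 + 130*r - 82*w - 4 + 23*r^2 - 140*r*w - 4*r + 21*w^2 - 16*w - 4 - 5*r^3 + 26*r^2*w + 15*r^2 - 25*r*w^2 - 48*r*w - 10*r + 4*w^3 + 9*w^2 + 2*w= -5*r^3 + 38*r^2 + 116*r + 4*w^3 + w^2*(30 - 25*r) + w*(26*r^2 - 188*r - 96) + 40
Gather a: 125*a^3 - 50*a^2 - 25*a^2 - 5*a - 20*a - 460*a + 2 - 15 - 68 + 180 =125*a^3 - 75*a^2 - 485*a + 99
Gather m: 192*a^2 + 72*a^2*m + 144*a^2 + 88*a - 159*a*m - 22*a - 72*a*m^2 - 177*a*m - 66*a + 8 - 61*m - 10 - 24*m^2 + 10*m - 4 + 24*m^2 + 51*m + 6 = 336*a^2 - 72*a*m^2 + m*(72*a^2 - 336*a)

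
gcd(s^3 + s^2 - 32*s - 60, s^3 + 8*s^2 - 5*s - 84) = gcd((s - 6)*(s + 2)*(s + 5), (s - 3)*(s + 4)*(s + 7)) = 1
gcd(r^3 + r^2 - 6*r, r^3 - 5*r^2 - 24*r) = r^2 + 3*r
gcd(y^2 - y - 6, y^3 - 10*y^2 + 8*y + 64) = y + 2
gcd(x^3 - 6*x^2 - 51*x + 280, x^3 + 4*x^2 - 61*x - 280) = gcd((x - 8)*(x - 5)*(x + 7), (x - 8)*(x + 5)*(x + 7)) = x^2 - x - 56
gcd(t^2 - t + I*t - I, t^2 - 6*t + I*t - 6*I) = t + I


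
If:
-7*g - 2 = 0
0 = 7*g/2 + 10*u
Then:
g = -2/7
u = 1/10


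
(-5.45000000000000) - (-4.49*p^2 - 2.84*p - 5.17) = 4.49*p^2 + 2.84*p - 0.28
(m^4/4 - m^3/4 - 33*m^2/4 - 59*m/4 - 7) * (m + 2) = m^5/4 + m^4/4 - 35*m^3/4 - 125*m^2/4 - 73*m/2 - 14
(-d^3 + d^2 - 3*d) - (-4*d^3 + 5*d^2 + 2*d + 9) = 3*d^3 - 4*d^2 - 5*d - 9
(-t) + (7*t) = 6*t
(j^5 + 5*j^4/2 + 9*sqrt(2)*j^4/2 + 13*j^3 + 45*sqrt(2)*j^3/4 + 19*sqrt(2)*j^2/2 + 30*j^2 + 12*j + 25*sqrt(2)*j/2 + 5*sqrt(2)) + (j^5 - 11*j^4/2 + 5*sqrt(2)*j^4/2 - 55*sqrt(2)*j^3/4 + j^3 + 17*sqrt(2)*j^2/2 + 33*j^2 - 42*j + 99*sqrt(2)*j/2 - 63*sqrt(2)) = 2*j^5 - 3*j^4 + 7*sqrt(2)*j^4 - 5*sqrt(2)*j^3/2 + 14*j^3 + 18*sqrt(2)*j^2 + 63*j^2 - 30*j + 62*sqrt(2)*j - 58*sqrt(2)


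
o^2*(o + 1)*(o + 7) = o^4 + 8*o^3 + 7*o^2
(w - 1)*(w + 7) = w^2 + 6*w - 7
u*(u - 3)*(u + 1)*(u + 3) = u^4 + u^3 - 9*u^2 - 9*u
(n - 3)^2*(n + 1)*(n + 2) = n^4 - 3*n^3 - 7*n^2 + 15*n + 18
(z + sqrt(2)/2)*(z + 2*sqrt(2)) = z^2 + 5*sqrt(2)*z/2 + 2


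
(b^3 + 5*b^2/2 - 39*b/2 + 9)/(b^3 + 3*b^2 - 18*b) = (b - 1/2)/b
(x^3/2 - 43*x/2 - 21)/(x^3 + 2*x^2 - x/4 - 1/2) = 2*(x^3 - 43*x - 42)/(4*x^3 + 8*x^2 - x - 2)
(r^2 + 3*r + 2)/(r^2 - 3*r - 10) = (r + 1)/(r - 5)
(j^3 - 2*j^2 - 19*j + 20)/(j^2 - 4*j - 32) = (j^2 - 6*j + 5)/(j - 8)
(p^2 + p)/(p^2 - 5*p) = (p + 1)/(p - 5)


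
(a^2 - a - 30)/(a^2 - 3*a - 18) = (a + 5)/(a + 3)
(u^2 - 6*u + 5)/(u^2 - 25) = (u - 1)/(u + 5)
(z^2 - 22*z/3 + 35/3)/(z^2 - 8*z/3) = (3*z^2 - 22*z + 35)/(z*(3*z - 8))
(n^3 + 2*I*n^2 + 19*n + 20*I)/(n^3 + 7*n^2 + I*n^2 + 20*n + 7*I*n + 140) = (n + I)/(n + 7)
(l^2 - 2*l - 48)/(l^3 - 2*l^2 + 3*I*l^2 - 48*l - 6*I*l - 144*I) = 1/(l + 3*I)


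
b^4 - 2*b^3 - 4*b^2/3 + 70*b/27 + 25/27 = (b - 5/3)^2*(b + 1/3)*(b + 1)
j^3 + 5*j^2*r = j^2*(j + 5*r)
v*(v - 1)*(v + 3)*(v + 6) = v^4 + 8*v^3 + 9*v^2 - 18*v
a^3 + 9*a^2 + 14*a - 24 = (a - 1)*(a + 4)*(a + 6)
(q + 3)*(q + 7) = q^2 + 10*q + 21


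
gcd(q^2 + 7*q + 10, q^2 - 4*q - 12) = q + 2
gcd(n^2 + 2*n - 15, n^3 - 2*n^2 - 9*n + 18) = n - 3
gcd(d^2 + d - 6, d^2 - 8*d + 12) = d - 2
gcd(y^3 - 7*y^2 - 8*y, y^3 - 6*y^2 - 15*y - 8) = y^2 - 7*y - 8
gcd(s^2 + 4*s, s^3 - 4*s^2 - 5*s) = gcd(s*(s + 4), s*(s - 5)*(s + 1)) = s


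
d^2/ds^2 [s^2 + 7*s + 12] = 2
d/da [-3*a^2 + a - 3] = 1 - 6*a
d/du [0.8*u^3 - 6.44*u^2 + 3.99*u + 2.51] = 2.4*u^2 - 12.88*u + 3.99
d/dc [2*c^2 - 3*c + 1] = 4*c - 3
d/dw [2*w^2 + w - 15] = 4*w + 1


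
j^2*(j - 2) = j^3 - 2*j^2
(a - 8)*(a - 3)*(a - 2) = a^3 - 13*a^2 + 46*a - 48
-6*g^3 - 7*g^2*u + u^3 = (-3*g + u)*(g + u)*(2*g + u)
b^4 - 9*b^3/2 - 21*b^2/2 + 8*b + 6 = (b - 6)*(b - 1)*(b + 1/2)*(b + 2)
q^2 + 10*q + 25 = (q + 5)^2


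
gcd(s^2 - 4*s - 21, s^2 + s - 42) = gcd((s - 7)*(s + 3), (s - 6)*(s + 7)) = 1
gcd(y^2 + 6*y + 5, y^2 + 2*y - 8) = 1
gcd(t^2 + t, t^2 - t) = t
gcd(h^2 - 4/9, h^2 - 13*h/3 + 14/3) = 1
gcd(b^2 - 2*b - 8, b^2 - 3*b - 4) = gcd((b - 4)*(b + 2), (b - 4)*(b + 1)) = b - 4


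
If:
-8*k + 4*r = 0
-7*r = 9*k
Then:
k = 0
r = 0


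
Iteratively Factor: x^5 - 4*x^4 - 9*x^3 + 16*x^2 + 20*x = (x - 2)*(x^4 - 2*x^3 - 13*x^2 - 10*x) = (x - 2)*(x + 1)*(x^3 - 3*x^2 - 10*x) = (x - 2)*(x + 1)*(x + 2)*(x^2 - 5*x) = (x - 5)*(x - 2)*(x + 1)*(x + 2)*(x)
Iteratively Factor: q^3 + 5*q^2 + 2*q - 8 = (q + 2)*(q^2 + 3*q - 4) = (q + 2)*(q + 4)*(q - 1)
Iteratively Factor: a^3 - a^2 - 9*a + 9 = (a - 1)*(a^2 - 9) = (a - 1)*(a + 3)*(a - 3)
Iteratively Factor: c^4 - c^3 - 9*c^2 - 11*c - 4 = (c + 1)*(c^3 - 2*c^2 - 7*c - 4) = (c + 1)^2*(c^2 - 3*c - 4) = (c + 1)^3*(c - 4)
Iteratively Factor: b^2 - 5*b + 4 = (b - 1)*(b - 4)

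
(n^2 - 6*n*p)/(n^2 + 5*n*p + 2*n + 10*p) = n*(n - 6*p)/(n^2 + 5*n*p + 2*n + 10*p)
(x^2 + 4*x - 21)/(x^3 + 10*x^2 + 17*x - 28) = (x - 3)/(x^2 + 3*x - 4)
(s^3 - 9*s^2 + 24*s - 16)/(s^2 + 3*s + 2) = (s^3 - 9*s^2 + 24*s - 16)/(s^2 + 3*s + 2)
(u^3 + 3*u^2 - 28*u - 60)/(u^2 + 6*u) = u - 3 - 10/u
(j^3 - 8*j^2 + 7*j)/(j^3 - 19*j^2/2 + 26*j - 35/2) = 2*j*(j - 7)/(2*j^2 - 17*j + 35)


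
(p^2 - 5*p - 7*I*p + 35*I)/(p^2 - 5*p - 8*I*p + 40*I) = (p - 7*I)/(p - 8*I)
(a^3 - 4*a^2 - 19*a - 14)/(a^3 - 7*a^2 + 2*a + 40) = (a^2 - 6*a - 7)/(a^2 - 9*a + 20)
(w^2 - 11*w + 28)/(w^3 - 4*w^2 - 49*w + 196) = 1/(w + 7)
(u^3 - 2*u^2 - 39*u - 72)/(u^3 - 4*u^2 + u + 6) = (u^3 - 2*u^2 - 39*u - 72)/(u^3 - 4*u^2 + u + 6)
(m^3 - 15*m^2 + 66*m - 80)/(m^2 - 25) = (m^2 - 10*m + 16)/(m + 5)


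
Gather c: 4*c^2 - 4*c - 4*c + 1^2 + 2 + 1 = 4*c^2 - 8*c + 4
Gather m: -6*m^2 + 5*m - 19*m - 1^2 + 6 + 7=-6*m^2 - 14*m + 12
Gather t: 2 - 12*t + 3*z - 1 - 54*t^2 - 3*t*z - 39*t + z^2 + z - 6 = -54*t^2 + t*(-3*z - 51) + z^2 + 4*z - 5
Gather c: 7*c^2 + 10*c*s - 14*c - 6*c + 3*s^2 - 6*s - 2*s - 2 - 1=7*c^2 + c*(10*s - 20) + 3*s^2 - 8*s - 3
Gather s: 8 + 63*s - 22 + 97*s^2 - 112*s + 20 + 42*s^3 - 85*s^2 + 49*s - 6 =42*s^3 + 12*s^2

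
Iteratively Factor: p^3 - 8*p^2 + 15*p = (p - 5)*(p^2 - 3*p) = p*(p - 5)*(p - 3)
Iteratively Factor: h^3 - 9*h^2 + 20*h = (h - 5)*(h^2 - 4*h) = h*(h - 5)*(h - 4)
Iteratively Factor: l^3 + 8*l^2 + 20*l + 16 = (l + 2)*(l^2 + 6*l + 8) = (l + 2)*(l + 4)*(l + 2)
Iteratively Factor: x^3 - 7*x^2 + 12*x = (x - 3)*(x^2 - 4*x) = x*(x - 3)*(x - 4)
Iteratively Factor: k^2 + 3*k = (k)*(k + 3)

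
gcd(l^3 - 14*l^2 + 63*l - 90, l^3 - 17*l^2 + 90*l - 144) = l^2 - 9*l + 18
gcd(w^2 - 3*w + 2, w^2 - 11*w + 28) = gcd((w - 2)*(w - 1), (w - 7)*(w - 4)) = 1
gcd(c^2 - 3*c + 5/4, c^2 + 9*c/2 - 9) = 1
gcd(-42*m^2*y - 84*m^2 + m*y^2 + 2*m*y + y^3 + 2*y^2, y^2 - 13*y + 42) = 1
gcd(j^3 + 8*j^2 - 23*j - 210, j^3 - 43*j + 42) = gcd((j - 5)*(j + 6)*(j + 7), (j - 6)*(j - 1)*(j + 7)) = j + 7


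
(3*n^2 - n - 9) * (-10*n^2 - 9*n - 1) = -30*n^4 - 17*n^3 + 96*n^2 + 82*n + 9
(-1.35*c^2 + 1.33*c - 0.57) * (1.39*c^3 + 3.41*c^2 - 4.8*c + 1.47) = -1.8765*c^5 - 2.7548*c^4 + 10.223*c^3 - 10.3122*c^2 + 4.6911*c - 0.8379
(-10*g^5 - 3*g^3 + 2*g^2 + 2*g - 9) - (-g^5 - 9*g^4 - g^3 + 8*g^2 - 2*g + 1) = -9*g^5 + 9*g^4 - 2*g^3 - 6*g^2 + 4*g - 10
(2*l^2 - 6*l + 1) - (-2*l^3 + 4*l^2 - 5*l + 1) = 2*l^3 - 2*l^2 - l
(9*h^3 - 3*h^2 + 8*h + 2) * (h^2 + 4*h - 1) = 9*h^5 + 33*h^4 - 13*h^3 + 37*h^2 - 2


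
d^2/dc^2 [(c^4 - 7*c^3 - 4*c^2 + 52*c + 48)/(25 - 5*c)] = 2*(-3*c^4 + 47*c^3 - 255*c^2 + 525*c - 208)/(5*(c^3 - 15*c^2 + 75*c - 125))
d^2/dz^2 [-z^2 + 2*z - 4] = -2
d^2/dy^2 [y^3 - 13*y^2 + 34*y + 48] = 6*y - 26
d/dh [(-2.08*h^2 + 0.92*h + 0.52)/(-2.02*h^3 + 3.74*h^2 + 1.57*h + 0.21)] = (-4.2016*h^4 + 3.7168*h^3 - 3.5552*h^2 - 4.7632*h - 0.6232)/(4.0804*h^6 - 15.1096*h^5 + 7.6448*h^4 + 10.8952*h^3 + 4.0357*h^2 + 0.6594*h + 0.0441)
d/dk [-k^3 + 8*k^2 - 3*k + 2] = -3*k^2 + 16*k - 3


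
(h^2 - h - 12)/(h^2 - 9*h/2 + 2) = 2*(h + 3)/(2*h - 1)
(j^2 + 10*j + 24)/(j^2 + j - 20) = (j^2 + 10*j + 24)/(j^2 + j - 20)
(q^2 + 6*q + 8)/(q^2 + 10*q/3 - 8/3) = 3*(q + 2)/(3*q - 2)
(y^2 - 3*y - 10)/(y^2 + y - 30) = (y + 2)/(y + 6)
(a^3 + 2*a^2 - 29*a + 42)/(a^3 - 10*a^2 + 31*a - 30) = (a + 7)/(a - 5)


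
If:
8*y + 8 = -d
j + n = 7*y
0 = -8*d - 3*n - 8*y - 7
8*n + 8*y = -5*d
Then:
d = -4/11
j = -173/22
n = 13/11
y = -21/22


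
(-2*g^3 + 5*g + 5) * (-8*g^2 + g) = 16*g^5 - 2*g^4 - 40*g^3 - 35*g^2 + 5*g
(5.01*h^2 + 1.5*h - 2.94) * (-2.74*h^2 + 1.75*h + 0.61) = -13.7274*h^4 + 4.6575*h^3 + 13.7367*h^2 - 4.23*h - 1.7934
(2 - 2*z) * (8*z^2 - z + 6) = -16*z^3 + 18*z^2 - 14*z + 12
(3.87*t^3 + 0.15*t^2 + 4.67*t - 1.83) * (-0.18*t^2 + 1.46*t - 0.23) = -0.6966*t^5 + 5.6232*t^4 - 1.5117*t^3 + 7.1131*t^2 - 3.7459*t + 0.4209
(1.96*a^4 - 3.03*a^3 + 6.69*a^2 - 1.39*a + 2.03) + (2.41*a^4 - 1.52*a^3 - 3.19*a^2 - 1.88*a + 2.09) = 4.37*a^4 - 4.55*a^3 + 3.5*a^2 - 3.27*a + 4.12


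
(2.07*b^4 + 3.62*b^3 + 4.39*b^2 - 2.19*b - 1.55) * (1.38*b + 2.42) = 2.8566*b^5 + 10.005*b^4 + 14.8186*b^3 + 7.6016*b^2 - 7.4388*b - 3.751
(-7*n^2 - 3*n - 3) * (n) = -7*n^3 - 3*n^2 - 3*n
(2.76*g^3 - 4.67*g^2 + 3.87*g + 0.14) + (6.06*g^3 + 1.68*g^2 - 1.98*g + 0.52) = 8.82*g^3 - 2.99*g^2 + 1.89*g + 0.66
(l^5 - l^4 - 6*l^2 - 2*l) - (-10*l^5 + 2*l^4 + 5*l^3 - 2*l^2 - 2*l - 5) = 11*l^5 - 3*l^4 - 5*l^3 - 4*l^2 + 5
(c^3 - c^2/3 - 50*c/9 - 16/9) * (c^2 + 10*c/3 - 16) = c^5 + 3*c^4 - 68*c^3/3 - 404*c^2/27 + 2240*c/27 + 256/9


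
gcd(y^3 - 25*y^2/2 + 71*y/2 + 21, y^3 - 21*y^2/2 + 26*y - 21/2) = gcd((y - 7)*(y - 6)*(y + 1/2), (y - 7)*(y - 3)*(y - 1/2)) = y - 7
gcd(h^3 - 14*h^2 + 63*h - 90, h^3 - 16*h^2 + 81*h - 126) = h^2 - 9*h + 18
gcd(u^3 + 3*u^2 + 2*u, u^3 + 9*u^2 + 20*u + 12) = u^2 + 3*u + 2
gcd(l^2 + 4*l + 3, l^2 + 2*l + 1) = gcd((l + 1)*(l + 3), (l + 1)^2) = l + 1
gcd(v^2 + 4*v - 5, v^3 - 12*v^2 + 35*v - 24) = v - 1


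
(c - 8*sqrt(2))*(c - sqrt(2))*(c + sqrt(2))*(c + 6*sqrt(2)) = c^4 - 2*sqrt(2)*c^3 - 98*c^2 + 4*sqrt(2)*c + 192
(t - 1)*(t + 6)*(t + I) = t^3 + 5*t^2 + I*t^2 - 6*t + 5*I*t - 6*I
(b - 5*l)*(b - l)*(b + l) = b^3 - 5*b^2*l - b*l^2 + 5*l^3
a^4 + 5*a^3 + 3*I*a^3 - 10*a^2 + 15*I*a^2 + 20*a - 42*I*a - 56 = (a - 2)*(a + 7)*(a - I)*(a + 4*I)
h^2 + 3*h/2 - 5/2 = (h - 1)*(h + 5/2)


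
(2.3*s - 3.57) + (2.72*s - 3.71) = 5.02*s - 7.28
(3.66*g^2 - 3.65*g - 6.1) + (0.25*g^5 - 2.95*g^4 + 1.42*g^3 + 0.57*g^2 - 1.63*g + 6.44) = 0.25*g^5 - 2.95*g^4 + 1.42*g^3 + 4.23*g^2 - 5.28*g + 0.340000000000001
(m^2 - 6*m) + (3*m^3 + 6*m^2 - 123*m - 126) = 3*m^3 + 7*m^2 - 129*m - 126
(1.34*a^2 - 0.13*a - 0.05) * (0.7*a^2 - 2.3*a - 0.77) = 0.938*a^4 - 3.173*a^3 - 0.7678*a^2 + 0.2151*a + 0.0385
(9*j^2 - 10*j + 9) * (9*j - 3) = 81*j^3 - 117*j^2 + 111*j - 27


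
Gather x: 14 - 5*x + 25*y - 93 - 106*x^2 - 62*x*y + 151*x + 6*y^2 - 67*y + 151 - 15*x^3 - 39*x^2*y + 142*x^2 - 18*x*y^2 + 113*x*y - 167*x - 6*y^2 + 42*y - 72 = -15*x^3 + x^2*(36 - 39*y) + x*(-18*y^2 + 51*y - 21)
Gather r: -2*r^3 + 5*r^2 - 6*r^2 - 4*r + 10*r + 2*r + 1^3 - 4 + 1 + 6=-2*r^3 - r^2 + 8*r + 4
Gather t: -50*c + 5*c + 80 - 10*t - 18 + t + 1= -45*c - 9*t + 63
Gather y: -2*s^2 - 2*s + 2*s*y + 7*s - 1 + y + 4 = -2*s^2 + 5*s + y*(2*s + 1) + 3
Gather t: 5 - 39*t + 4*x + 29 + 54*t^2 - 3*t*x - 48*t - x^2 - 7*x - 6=54*t^2 + t*(-3*x - 87) - x^2 - 3*x + 28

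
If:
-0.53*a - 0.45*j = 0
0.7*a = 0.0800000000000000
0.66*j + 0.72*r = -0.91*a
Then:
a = 0.11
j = -0.13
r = -0.02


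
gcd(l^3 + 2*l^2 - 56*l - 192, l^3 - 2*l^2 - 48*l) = l^2 - 2*l - 48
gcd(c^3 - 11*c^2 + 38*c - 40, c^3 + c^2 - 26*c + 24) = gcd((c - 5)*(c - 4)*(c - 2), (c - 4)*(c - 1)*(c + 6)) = c - 4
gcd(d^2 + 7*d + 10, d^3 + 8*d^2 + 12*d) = d + 2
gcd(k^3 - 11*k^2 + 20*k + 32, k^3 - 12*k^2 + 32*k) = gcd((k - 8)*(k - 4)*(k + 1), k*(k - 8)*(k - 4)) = k^2 - 12*k + 32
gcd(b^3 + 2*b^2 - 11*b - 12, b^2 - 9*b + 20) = 1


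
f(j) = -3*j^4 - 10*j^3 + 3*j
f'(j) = -12*j^3 - 30*j^2 + 3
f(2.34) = -211.06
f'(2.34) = -315.02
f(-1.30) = 9.50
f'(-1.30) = -21.34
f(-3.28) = -4.19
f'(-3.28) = 103.70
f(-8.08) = -7536.04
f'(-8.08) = 4374.58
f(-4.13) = -180.75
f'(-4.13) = 336.63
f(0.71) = -2.21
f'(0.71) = -16.42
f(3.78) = -1141.24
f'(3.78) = -1073.77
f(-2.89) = 23.43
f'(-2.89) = 42.09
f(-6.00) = -1746.00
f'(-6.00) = 1515.00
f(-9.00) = -12420.00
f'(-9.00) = 6321.00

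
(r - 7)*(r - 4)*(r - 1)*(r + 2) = r^4 - 10*r^3 + 15*r^2 + 50*r - 56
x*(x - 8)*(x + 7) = x^3 - x^2 - 56*x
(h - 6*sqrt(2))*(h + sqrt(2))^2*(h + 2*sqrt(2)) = h^4 - 2*sqrt(2)*h^3 - 38*h^2 - 56*sqrt(2)*h - 48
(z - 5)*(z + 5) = z^2 - 25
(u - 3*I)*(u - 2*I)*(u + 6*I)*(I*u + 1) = I*u^4 + 25*I*u^2 + 60*u - 36*I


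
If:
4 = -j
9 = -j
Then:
No Solution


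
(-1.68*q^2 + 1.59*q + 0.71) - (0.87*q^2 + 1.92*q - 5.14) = -2.55*q^2 - 0.33*q + 5.85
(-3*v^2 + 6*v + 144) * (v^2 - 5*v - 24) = -3*v^4 + 21*v^3 + 186*v^2 - 864*v - 3456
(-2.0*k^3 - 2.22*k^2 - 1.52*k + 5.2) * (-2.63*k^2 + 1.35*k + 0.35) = 5.26*k^5 + 3.1386*k^4 + 0.3006*k^3 - 16.505*k^2 + 6.488*k + 1.82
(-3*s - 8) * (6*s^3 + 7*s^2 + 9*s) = -18*s^4 - 69*s^3 - 83*s^2 - 72*s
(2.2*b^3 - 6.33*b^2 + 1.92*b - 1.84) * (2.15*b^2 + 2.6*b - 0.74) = 4.73*b^5 - 7.8895*b^4 - 13.958*b^3 + 5.7202*b^2 - 6.2048*b + 1.3616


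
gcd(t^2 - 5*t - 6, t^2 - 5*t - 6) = t^2 - 5*t - 6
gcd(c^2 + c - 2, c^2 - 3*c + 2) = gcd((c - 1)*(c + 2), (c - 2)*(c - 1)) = c - 1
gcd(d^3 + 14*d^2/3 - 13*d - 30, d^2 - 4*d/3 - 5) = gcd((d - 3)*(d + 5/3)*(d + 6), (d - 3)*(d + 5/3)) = d^2 - 4*d/3 - 5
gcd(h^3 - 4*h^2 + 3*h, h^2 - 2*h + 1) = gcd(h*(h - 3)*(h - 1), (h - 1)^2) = h - 1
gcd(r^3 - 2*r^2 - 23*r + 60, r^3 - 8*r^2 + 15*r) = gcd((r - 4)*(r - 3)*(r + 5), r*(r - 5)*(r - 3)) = r - 3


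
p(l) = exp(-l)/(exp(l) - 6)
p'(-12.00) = 27125.80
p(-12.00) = -27125.83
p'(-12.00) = 27125.80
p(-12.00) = -27125.83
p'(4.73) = -0.00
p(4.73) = 0.00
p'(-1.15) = 0.52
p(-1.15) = -0.56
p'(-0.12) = 0.18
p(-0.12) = -0.22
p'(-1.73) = 0.94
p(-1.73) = -0.97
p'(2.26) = -0.11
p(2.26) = 0.03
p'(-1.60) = 0.82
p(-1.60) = -0.85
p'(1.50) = -0.29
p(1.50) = -0.15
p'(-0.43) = 0.25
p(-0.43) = -0.29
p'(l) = -exp(-l)/(exp(l) - 6) - 1/(exp(l) - 6)^2 = 2*(3 - exp(l))*exp(-l)/(exp(2*l) - 12*exp(l) + 36)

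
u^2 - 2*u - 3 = (u - 3)*(u + 1)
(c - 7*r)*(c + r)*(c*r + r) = c^3*r - 6*c^2*r^2 + c^2*r - 7*c*r^3 - 6*c*r^2 - 7*r^3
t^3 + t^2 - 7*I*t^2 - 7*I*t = t*(t + 1)*(t - 7*I)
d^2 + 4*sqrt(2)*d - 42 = (d - 3*sqrt(2))*(d + 7*sqrt(2))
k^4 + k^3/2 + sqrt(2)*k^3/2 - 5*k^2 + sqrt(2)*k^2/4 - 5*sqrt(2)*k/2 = k*(k - 2)*(k + 5/2)*(k + sqrt(2)/2)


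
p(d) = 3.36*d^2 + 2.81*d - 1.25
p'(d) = 6.72*d + 2.81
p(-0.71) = -1.55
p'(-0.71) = -1.96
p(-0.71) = -1.55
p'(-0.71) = -1.96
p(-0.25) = -1.74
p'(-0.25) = 1.13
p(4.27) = 72.01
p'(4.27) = 31.50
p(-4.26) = 47.76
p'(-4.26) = -25.82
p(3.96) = 62.57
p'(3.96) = 29.42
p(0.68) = 2.21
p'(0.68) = 7.38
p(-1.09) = -0.32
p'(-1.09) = -4.51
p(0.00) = -1.25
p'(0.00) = 2.81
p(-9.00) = 245.62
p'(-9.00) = -57.67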